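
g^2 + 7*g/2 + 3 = (g + 3/2)*(g + 2)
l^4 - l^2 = l^2*(l - 1)*(l + 1)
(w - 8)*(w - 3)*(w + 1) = w^3 - 10*w^2 + 13*w + 24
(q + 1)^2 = q^2 + 2*q + 1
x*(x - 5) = x^2 - 5*x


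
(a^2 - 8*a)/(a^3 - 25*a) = (a - 8)/(a^2 - 25)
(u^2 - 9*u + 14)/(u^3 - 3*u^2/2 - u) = 2*(u - 7)/(u*(2*u + 1))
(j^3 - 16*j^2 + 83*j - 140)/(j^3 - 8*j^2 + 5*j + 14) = (j^2 - 9*j + 20)/(j^2 - j - 2)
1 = 1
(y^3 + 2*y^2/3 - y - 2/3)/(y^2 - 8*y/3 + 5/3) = (3*y^2 + 5*y + 2)/(3*y - 5)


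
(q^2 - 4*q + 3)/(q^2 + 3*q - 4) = (q - 3)/(q + 4)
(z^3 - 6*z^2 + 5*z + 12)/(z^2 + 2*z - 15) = (z^2 - 3*z - 4)/(z + 5)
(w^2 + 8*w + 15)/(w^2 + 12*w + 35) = (w + 3)/(w + 7)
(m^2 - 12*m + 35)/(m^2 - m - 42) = (m - 5)/(m + 6)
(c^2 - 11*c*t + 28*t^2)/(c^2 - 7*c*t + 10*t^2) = (c^2 - 11*c*t + 28*t^2)/(c^2 - 7*c*t + 10*t^2)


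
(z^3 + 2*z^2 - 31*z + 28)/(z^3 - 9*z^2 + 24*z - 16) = (z + 7)/(z - 4)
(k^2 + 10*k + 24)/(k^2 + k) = (k^2 + 10*k + 24)/(k*(k + 1))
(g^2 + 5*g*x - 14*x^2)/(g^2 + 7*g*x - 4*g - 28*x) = (g - 2*x)/(g - 4)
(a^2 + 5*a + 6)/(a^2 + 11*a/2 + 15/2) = 2*(a + 2)/(2*a + 5)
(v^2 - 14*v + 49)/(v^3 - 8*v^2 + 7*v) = (v - 7)/(v*(v - 1))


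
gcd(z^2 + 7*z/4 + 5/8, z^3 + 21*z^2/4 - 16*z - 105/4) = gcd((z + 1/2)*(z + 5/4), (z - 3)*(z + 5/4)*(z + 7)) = z + 5/4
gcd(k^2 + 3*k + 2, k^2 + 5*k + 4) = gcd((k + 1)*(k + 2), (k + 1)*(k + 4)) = k + 1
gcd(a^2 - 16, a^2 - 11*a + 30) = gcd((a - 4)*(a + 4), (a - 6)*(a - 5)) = 1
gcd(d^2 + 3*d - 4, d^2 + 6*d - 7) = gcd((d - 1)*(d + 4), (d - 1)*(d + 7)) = d - 1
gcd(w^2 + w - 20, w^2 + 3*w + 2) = 1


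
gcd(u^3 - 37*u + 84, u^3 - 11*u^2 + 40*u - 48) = u^2 - 7*u + 12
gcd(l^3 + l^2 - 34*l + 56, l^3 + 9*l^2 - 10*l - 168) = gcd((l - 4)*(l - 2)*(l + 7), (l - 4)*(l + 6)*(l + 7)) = l^2 + 3*l - 28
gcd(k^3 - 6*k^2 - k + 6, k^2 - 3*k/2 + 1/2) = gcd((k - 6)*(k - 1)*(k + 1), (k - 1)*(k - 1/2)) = k - 1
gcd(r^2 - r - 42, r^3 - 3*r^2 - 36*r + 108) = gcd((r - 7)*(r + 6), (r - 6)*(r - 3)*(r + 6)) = r + 6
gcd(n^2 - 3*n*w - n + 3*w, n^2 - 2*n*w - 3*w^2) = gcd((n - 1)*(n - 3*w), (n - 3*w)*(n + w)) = -n + 3*w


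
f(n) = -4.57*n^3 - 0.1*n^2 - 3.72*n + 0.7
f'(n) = -13.71*n^2 - 0.2*n - 3.72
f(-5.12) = 630.50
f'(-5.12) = -362.10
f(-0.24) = 1.65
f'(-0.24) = -4.46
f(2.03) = -45.49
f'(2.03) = -60.62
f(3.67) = -240.20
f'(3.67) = -189.11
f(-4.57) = 451.79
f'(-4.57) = -289.14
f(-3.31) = 177.65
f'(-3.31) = -153.27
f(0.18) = 0.00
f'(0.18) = -4.20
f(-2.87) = 118.59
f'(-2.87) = -116.07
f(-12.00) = 7927.90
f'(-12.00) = -1975.56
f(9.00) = -3372.41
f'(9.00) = -1116.03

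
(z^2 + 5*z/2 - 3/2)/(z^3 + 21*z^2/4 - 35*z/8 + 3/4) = 4*(z + 3)/(4*z^2 + 23*z - 6)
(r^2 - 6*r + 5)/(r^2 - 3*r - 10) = (r - 1)/(r + 2)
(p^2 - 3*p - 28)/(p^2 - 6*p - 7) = (p + 4)/(p + 1)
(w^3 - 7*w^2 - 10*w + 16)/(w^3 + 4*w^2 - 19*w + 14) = (w^2 - 6*w - 16)/(w^2 + 5*w - 14)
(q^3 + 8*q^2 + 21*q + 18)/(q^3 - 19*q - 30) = (q + 3)/(q - 5)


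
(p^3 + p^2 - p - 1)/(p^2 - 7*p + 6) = (p^2 + 2*p + 1)/(p - 6)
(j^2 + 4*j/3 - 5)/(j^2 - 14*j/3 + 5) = (j + 3)/(j - 3)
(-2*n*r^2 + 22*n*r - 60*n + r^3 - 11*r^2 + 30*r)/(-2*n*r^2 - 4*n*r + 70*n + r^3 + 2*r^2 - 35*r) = (r - 6)/(r + 7)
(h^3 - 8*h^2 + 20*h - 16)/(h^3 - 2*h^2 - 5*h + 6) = (h^3 - 8*h^2 + 20*h - 16)/(h^3 - 2*h^2 - 5*h + 6)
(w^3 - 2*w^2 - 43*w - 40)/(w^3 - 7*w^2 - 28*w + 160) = (w + 1)/(w - 4)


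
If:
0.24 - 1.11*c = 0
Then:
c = 0.22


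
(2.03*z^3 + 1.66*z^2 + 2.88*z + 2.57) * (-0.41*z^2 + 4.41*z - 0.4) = -0.8323*z^5 + 8.2717*z^4 + 5.3278*z^3 + 10.9831*z^2 + 10.1817*z - 1.028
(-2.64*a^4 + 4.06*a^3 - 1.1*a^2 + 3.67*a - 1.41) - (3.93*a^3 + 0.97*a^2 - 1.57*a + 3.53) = -2.64*a^4 + 0.129999999999999*a^3 - 2.07*a^2 + 5.24*a - 4.94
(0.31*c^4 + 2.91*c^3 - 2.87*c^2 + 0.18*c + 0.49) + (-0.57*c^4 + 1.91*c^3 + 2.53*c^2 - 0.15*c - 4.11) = -0.26*c^4 + 4.82*c^3 - 0.34*c^2 + 0.03*c - 3.62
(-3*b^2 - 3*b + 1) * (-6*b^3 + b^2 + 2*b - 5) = 18*b^5 + 15*b^4 - 15*b^3 + 10*b^2 + 17*b - 5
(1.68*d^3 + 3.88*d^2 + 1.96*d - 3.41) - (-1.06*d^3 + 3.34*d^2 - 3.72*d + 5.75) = 2.74*d^3 + 0.54*d^2 + 5.68*d - 9.16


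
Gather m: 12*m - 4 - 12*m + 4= 0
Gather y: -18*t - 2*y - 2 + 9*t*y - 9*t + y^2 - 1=-27*t + y^2 + y*(9*t - 2) - 3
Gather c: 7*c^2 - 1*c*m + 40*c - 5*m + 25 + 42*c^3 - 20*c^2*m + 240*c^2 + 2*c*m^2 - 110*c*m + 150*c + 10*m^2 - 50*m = 42*c^3 + c^2*(247 - 20*m) + c*(2*m^2 - 111*m + 190) + 10*m^2 - 55*m + 25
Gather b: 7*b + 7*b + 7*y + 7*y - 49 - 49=14*b + 14*y - 98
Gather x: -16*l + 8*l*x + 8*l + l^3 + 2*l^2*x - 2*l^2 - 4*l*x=l^3 - 2*l^2 - 8*l + x*(2*l^2 + 4*l)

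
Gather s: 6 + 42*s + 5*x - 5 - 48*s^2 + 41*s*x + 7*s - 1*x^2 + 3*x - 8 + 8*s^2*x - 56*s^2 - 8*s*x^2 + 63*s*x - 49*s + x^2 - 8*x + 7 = s^2*(8*x - 104) + s*(-8*x^2 + 104*x)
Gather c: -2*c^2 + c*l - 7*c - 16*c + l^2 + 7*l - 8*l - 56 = -2*c^2 + c*(l - 23) + l^2 - l - 56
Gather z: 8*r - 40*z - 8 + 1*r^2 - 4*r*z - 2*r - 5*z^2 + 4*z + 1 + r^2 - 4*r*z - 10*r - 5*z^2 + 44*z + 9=2*r^2 - 4*r - 10*z^2 + z*(8 - 8*r) + 2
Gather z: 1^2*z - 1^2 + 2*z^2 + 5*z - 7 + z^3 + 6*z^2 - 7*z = z^3 + 8*z^2 - z - 8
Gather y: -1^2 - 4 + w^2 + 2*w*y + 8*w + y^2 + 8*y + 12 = w^2 + 8*w + y^2 + y*(2*w + 8) + 7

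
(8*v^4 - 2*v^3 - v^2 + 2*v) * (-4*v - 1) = -32*v^5 + 6*v^3 - 7*v^2 - 2*v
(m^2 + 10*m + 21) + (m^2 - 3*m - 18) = 2*m^2 + 7*m + 3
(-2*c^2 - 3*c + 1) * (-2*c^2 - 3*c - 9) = 4*c^4 + 12*c^3 + 25*c^2 + 24*c - 9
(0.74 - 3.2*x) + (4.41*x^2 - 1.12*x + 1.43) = 4.41*x^2 - 4.32*x + 2.17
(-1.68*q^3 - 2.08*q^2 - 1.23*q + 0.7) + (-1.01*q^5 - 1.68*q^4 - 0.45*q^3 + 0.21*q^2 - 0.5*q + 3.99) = -1.01*q^5 - 1.68*q^4 - 2.13*q^3 - 1.87*q^2 - 1.73*q + 4.69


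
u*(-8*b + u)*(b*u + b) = -8*b^2*u^2 - 8*b^2*u + b*u^3 + b*u^2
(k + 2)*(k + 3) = k^2 + 5*k + 6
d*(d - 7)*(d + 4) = d^3 - 3*d^2 - 28*d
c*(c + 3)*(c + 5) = c^3 + 8*c^2 + 15*c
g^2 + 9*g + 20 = (g + 4)*(g + 5)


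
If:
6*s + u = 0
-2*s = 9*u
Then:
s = 0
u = 0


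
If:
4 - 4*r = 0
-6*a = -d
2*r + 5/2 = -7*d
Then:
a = -3/28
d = -9/14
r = 1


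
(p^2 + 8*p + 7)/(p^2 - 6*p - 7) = (p + 7)/(p - 7)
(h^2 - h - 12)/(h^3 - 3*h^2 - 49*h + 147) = (h^2 - h - 12)/(h^3 - 3*h^2 - 49*h + 147)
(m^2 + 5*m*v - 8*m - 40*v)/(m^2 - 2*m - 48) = (m + 5*v)/(m + 6)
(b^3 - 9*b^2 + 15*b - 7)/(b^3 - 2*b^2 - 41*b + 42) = (b - 1)/(b + 6)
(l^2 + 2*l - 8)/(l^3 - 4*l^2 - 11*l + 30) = (l + 4)/(l^2 - 2*l - 15)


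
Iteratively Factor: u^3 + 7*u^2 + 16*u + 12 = (u + 3)*(u^2 + 4*u + 4) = (u + 2)*(u + 3)*(u + 2)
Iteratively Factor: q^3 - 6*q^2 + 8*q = (q - 4)*(q^2 - 2*q) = (q - 4)*(q - 2)*(q)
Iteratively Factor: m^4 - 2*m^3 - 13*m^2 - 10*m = (m)*(m^3 - 2*m^2 - 13*m - 10) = m*(m - 5)*(m^2 + 3*m + 2) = m*(m - 5)*(m + 1)*(m + 2)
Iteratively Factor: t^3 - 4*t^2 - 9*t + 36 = (t - 3)*(t^2 - t - 12) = (t - 4)*(t - 3)*(t + 3)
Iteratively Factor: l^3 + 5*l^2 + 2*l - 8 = (l + 2)*(l^2 + 3*l - 4) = (l + 2)*(l + 4)*(l - 1)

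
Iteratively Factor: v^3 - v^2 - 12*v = (v - 4)*(v^2 + 3*v) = (v - 4)*(v + 3)*(v)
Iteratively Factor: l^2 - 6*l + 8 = (l - 2)*(l - 4)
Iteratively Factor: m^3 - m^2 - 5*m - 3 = (m - 3)*(m^2 + 2*m + 1) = (m - 3)*(m + 1)*(m + 1)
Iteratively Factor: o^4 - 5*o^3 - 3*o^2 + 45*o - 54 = (o - 2)*(o^3 - 3*o^2 - 9*o + 27) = (o - 3)*(o - 2)*(o^2 - 9) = (o - 3)*(o - 2)*(o + 3)*(o - 3)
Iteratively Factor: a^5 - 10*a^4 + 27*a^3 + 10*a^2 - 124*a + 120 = (a - 2)*(a^4 - 8*a^3 + 11*a^2 + 32*a - 60) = (a - 3)*(a - 2)*(a^3 - 5*a^2 - 4*a + 20) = (a - 3)*(a - 2)^2*(a^2 - 3*a - 10) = (a - 5)*(a - 3)*(a - 2)^2*(a + 2)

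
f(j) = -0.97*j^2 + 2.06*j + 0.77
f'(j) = 2.06 - 1.94*j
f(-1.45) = -4.26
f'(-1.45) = 4.87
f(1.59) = 1.59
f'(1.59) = -1.02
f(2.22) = 0.56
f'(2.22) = -2.25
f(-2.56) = -10.86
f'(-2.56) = 7.03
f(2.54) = -0.26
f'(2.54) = -2.87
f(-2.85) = -12.98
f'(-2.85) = 7.59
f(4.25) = -8.00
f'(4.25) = -6.18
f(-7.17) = -63.87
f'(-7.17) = 15.97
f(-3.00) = -14.14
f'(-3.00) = 7.88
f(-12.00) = -163.63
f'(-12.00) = 25.34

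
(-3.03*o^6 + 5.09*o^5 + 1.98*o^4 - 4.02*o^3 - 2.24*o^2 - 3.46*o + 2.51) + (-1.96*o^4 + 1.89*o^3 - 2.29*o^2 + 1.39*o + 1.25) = -3.03*o^6 + 5.09*o^5 + 0.02*o^4 - 2.13*o^3 - 4.53*o^2 - 2.07*o + 3.76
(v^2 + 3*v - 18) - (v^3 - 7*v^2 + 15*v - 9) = -v^3 + 8*v^2 - 12*v - 9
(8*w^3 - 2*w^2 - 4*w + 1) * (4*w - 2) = 32*w^4 - 24*w^3 - 12*w^2 + 12*w - 2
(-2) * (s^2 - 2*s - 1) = -2*s^2 + 4*s + 2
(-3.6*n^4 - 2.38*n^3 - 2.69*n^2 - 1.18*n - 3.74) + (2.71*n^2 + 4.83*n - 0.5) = -3.6*n^4 - 2.38*n^3 + 0.02*n^2 + 3.65*n - 4.24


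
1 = 1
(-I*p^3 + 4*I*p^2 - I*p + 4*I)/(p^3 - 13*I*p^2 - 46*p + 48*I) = I*(-p^3 + 4*p^2 - p + 4)/(p^3 - 13*I*p^2 - 46*p + 48*I)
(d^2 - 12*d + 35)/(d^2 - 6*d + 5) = (d - 7)/(d - 1)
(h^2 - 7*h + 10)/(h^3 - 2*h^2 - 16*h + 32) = (h - 5)/(h^2 - 16)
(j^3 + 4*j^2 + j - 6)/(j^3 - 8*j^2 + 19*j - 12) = (j^2 + 5*j + 6)/(j^2 - 7*j + 12)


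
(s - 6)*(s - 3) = s^2 - 9*s + 18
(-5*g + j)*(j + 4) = -5*g*j - 20*g + j^2 + 4*j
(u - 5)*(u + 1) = u^2 - 4*u - 5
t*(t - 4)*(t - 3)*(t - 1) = t^4 - 8*t^3 + 19*t^2 - 12*t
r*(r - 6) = r^2 - 6*r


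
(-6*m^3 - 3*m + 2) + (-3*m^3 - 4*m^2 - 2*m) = -9*m^3 - 4*m^2 - 5*m + 2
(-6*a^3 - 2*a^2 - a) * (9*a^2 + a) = -54*a^5 - 24*a^4 - 11*a^3 - a^2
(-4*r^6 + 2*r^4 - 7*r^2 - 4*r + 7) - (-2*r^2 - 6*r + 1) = -4*r^6 + 2*r^4 - 5*r^2 + 2*r + 6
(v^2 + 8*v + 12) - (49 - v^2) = 2*v^2 + 8*v - 37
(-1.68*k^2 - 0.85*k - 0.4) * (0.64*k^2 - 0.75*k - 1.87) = -1.0752*k^4 + 0.716*k^3 + 3.5231*k^2 + 1.8895*k + 0.748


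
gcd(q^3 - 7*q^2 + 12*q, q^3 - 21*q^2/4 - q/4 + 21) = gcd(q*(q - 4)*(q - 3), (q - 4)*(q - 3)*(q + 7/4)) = q^2 - 7*q + 12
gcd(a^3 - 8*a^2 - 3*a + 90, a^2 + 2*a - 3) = a + 3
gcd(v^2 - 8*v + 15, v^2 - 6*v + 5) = v - 5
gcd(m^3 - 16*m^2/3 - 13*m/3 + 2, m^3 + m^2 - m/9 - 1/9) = m^2 + 2*m/3 - 1/3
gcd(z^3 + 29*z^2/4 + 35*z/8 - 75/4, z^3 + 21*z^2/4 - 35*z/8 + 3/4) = z + 6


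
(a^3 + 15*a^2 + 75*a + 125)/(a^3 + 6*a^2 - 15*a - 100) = (a + 5)/(a - 4)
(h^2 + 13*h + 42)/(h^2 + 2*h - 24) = (h + 7)/(h - 4)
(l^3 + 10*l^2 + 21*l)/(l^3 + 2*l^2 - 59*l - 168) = l/(l - 8)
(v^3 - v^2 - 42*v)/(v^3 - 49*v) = (v + 6)/(v + 7)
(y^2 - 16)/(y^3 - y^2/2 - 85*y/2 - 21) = 2*(16 - y^2)/(-2*y^3 + y^2 + 85*y + 42)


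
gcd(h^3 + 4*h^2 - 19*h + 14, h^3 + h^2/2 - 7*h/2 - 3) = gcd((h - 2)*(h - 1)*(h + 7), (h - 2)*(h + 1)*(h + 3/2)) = h - 2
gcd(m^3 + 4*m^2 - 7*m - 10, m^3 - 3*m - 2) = m^2 - m - 2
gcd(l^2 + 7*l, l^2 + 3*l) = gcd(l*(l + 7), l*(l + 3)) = l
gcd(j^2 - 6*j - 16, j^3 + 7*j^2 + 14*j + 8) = j + 2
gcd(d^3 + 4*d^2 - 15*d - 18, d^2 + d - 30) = d + 6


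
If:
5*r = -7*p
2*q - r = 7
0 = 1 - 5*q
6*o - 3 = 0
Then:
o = 1/2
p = 33/7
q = 1/5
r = -33/5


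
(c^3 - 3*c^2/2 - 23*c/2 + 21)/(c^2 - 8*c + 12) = (2*c^2 + c - 21)/(2*(c - 6))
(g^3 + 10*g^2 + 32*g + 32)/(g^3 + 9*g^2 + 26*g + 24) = (g + 4)/(g + 3)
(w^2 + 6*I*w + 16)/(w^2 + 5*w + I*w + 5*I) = (w^2 + 6*I*w + 16)/(w^2 + w*(5 + I) + 5*I)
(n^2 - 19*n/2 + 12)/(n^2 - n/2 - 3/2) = (n - 8)/(n + 1)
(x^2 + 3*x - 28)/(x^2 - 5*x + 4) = (x + 7)/(x - 1)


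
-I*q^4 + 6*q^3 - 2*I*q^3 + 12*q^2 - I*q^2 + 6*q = q*(q + 1)*(q + 6*I)*(-I*q - I)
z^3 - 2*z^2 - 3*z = z*(z - 3)*(z + 1)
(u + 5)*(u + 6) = u^2 + 11*u + 30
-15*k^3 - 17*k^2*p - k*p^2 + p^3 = (-5*k + p)*(k + p)*(3*k + p)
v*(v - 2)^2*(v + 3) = v^4 - v^3 - 8*v^2 + 12*v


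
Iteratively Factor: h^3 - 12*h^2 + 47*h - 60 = (h - 3)*(h^2 - 9*h + 20) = (h - 5)*(h - 3)*(h - 4)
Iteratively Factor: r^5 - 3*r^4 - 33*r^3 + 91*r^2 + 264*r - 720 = (r - 3)*(r^4 - 33*r^2 - 8*r + 240) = (r - 5)*(r - 3)*(r^3 + 5*r^2 - 8*r - 48) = (r - 5)*(r - 3)^2*(r^2 + 8*r + 16) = (r - 5)*(r - 3)^2*(r + 4)*(r + 4)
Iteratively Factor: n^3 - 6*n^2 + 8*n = (n - 4)*(n^2 - 2*n) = n*(n - 4)*(n - 2)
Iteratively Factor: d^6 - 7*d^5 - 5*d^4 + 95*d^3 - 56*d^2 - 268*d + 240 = (d - 4)*(d^5 - 3*d^4 - 17*d^3 + 27*d^2 + 52*d - 60) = (d - 5)*(d - 4)*(d^4 + 2*d^3 - 7*d^2 - 8*d + 12) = (d - 5)*(d - 4)*(d + 3)*(d^3 - d^2 - 4*d + 4) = (d - 5)*(d - 4)*(d + 2)*(d + 3)*(d^2 - 3*d + 2) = (d - 5)*(d - 4)*(d - 1)*(d + 2)*(d + 3)*(d - 2)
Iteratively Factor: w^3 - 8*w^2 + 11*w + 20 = (w + 1)*(w^2 - 9*w + 20) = (w - 5)*(w + 1)*(w - 4)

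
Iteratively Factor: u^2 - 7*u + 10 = (u - 5)*(u - 2)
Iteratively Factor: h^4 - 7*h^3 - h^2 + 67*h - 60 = (h + 3)*(h^3 - 10*h^2 + 29*h - 20) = (h - 1)*(h + 3)*(h^2 - 9*h + 20) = (h - 4)*(h - 1)*(h + 3)*(h - 5)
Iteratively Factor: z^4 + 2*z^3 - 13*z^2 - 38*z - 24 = (z + 3)*(z^3 - z^2 - 10*z - 8) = (z - 4)*(z + 3)*(z^2 + 3*z + 2) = (z - 4)*(z + 1)*(z + 3)*(z + 2)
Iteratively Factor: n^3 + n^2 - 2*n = (n - 1)*(n^2 + 2*n) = n*(n - 1)*(n + 2)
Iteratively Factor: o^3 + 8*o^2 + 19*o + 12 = (o + 3)*(o^2 + 5*o + 4) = (o + 3)*(o + 4)*(o + 1)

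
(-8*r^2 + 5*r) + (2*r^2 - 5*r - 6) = -6*r^2 - 6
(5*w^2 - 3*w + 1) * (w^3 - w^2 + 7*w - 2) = 5*w^5 - 8*w^4 + 39*w^3 - 32*w^2 + 13*w - 2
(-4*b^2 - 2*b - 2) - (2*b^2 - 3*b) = -6*b^2 + b - 2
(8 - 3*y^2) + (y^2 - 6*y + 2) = -2*y^2 - 6*y + 10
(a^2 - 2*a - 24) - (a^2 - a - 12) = -a - 12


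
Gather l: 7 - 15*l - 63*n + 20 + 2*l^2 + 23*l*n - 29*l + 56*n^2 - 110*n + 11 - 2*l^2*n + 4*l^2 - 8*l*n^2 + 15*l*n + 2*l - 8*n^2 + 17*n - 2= l^2*(6 - 2*n) + l*(-8*n^2 + 38*n - 42) + 48*n^2 - 156*n + 36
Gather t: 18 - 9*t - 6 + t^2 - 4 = t^2 - 9*t + 8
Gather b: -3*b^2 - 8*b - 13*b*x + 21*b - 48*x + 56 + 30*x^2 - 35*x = -3*b^2 + b*(13 - 13*x) + 30*x^2 - 83*x + 56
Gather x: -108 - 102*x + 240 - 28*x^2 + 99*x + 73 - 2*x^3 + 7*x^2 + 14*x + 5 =-2*x^3 - 21*x^2 + 11*x + 210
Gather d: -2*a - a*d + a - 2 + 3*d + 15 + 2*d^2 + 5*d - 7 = -a + 2*d^2 + d*(8 - a) + 6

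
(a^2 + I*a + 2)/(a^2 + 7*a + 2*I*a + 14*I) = (a - I)/(a + 7)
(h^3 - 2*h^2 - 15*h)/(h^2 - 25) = h*(h + 3)/(h + 5)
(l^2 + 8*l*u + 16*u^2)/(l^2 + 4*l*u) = (l + 4*u)/l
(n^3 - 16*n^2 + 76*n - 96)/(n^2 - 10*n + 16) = n - 6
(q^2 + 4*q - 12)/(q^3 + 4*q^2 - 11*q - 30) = (q^2 + 4*q - 12)/(q^3 + 4*q^2 - 11*q - 30)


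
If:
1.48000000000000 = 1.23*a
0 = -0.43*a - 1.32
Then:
No Solution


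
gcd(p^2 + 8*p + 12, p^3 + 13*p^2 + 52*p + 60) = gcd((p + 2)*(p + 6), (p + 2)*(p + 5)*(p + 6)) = p^2 + 8*p + 12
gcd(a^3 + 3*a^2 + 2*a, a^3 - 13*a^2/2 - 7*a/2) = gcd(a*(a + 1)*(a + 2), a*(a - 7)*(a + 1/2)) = a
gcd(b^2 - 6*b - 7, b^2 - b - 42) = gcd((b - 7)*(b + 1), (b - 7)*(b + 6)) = b - 7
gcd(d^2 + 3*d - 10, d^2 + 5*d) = d + 5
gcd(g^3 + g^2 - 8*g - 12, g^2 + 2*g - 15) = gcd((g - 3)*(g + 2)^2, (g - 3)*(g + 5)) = g - 3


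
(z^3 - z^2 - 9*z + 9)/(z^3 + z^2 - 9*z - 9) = (z - 1)/(z + 1)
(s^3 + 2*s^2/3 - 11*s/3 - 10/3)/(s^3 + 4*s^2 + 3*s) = (3*s^2 - s - 10)/(3*s*(s + 3))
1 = 1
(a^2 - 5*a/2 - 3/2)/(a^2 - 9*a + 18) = (a + 1/2)/(a - 6)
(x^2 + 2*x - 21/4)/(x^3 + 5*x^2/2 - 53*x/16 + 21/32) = 8*(2*x - 3)/(16*x^2 - 16*x + 3)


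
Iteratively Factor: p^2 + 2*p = (p + 2)*(p)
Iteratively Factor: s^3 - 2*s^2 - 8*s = (s)*(s^2 - 2*s - 8) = s*(s - 4)*(s + 2)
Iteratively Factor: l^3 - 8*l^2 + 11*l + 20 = (l + 1)*(l^2 - 9*l + 20) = (l - 5)*(l + 1)*(l - 4)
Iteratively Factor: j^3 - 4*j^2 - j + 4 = (j - 4)*(j^2 - 1) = (j - 4)*(j + 1)*(j - 1)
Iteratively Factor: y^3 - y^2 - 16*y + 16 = (y - 4)*(y^2 + 3*y - 4) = (y - 4)*(y - 1)*(y + 4)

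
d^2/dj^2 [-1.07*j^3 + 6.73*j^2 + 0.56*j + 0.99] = 13.46 - 6.42*j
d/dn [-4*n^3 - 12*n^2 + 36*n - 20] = -12*n^2 - 24*n + 36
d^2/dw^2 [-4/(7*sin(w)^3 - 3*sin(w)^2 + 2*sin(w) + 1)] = 4*(441*sin(w)^6 - 231*sin(w)^5 - 524*sin(w)^4 + 255*sin(w)^3 - 122*sin(w)^2 + 76*sin(w) - 14)/(7*sin(w)^3 - 3*sin(w)^2 + 2*sin(w) + 1)^3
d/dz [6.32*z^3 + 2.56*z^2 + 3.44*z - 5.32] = 18.96*z^2 + 5.12*z + 3.44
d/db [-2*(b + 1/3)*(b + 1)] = -4*b - 8/3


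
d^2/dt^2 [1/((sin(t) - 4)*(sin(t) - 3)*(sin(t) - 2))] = (-9*sin(t)^6 + 99*sin(t)^5 - 364*sin(t)^4 + 342*sin(t)^3 + 830*sin(t)^2 - 1884*sin(t) + 920)/((sin(t) - 4)^3*(sin(t) - 3)^3*(sin(t) - 2)^3)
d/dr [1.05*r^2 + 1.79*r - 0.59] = 2.1*r + 1.79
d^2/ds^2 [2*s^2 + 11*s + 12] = 4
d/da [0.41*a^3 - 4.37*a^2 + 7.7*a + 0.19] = 1.23*a^2 - 8.74*a + 7.7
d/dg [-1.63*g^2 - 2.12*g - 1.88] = -3.26*g - 2.12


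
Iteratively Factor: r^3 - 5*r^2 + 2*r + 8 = (r - 2)*(r^2 - 3*r - 4) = (r - 4)*(r - 2)*(r + 1)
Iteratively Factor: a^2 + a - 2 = (a - 1)*(a + 2)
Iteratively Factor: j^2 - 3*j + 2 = (j - 1)*(j - 2)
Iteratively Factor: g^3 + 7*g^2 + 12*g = (g + 3)*(g^2 + 4*g) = g*(g + 3)*(g + 4)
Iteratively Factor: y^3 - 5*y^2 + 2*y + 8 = (y - 2)*(y^2 - 3*y - 4) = (y - 2)*(y + 1)*(y - 4)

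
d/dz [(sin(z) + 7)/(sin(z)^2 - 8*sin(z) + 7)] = (-14*sin(z) + cos(z)^2 + 62)*cos(z)/(sin(z)^2 - 8*sin(z) + 7)^2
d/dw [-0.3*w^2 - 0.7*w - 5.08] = -0.6*w - 0.7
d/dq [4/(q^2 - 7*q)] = 4*(7 - 2*q)/(q^2*(q - 7)^2)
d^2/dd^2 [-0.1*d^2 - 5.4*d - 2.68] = -0.200000000000000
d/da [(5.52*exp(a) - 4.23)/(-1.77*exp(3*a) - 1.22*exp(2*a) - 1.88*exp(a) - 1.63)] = (19.5408*exp(3*a) - 15.7269*exp(2*a) - 10.3212*exp(a) - 16.95)*exp(a)/(3.1329*exp(6*a) + 4.3188*exp(5*a) + 8.1436*exp(4*a) + 10.3574*exp(3*a) + 7.5116*exp(2*a) + 6.1288*exp(a) + 2.6569)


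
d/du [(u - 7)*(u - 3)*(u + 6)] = 3*u^2 - 8*u - 39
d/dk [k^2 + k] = 2*k + 1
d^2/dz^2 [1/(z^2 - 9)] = 6*(z^2 + 3)/(z^2 - 9)^3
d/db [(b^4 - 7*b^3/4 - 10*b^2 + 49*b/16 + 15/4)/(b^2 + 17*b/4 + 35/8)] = (64*b^3 + 32*b^2 - 476*b - 13)/(2*(16*b^2 + 56*b + 49))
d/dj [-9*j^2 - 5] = -18*j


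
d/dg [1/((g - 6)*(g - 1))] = (7 - 2*g)/(g^4 - 14*g^3 + 61*g^2 - 84*g + 36)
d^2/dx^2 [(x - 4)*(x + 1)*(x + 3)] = 6*x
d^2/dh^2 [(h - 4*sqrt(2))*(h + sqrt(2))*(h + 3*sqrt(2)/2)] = 6*h - 3*sqrt(2)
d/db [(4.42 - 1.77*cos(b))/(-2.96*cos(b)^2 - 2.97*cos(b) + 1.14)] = (5.2392*cos(b)^2 - 26.1664*cos(b) - 11.1096)*sin(b)/(8.7616*cos(b)^4 + 17.5824*cos(b)^3 + 2.0721*cos(b)^2 - 6.7716*cos(b) + 1.2996)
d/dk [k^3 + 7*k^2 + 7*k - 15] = 3*k^2 + 14*k + 7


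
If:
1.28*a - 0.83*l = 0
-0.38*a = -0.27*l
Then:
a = 0.00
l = 0.00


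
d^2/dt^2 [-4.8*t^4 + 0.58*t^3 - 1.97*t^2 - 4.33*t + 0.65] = -57.6*t^2 + 3.48*t - 3.94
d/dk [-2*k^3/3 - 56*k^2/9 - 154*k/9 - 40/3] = -2*k^2 - 112*k/9 - 154/9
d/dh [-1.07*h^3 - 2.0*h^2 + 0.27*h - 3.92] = -3.21*h^2 - 4.0*h + 0.27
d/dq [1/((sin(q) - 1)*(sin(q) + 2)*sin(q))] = (-3*cos(q) - 2/tan(q) + 2*cos(q)/sin(q)^2)/((sin(q) - 1)^2*(sin(q) + 2)^2)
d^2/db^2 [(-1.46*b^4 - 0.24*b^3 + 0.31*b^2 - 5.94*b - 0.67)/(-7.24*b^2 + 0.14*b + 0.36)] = (153.059392*b^6 - 8.87913600000002*b^5 - 22.660368*b^4 + 624.53048*b^3 + 208.214016*b^2 + 89.004048*b + 2.839736)/(379.503424*b^6 - 22.015392*b^5 - 56.185296*b^4 + 2.186632*b^3 + 2.793744*b^2 - 0.054432*b - 0.046656)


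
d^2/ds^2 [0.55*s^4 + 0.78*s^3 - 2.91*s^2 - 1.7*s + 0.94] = 6.6*s^2 + 4.68*s - 5.82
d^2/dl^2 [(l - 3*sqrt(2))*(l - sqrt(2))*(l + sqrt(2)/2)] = 6*l - 7*sqrt(2)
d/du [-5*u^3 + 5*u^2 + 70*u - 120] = -15*u^2 + 10*u + 70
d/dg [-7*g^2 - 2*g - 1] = -14*g - 2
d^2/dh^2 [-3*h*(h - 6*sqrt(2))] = -6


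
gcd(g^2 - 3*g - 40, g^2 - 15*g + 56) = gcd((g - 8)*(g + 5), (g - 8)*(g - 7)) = g - 8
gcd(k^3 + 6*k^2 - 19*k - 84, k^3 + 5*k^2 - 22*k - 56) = k^2 + 3*k - 28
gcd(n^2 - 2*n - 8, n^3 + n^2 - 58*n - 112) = n + 2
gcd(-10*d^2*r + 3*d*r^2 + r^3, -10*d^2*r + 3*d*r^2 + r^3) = -10*d^2*r + 3*d*r^2 + r^3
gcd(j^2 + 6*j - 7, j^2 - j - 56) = j + 7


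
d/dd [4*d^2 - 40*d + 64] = 8*d - 40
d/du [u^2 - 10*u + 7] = 2*u - 10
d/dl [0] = 0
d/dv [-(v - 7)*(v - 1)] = 8 - 2*v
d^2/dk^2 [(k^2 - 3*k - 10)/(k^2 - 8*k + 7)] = 2*(5*k^3 - 51*k^2 + 303*k - 689)/(k^6 - 24*k^5 + 213*k^4 - 848*k^3 + 1491*k^2 - 1176*k + 343)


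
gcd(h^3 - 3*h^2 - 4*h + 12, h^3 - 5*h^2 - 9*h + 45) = h - 3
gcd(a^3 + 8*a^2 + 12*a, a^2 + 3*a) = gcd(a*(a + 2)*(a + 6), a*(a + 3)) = a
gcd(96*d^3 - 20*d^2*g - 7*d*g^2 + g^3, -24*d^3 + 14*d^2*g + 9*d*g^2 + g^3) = 4*d + g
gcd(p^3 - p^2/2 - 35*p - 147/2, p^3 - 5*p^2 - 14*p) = p - 7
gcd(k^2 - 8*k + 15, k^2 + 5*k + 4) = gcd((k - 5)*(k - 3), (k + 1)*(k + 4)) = 1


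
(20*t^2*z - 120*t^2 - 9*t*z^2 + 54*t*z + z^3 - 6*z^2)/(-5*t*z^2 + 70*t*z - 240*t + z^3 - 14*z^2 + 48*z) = (-4*t + z)/(z - 8)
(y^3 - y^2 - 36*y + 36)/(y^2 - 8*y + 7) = (y^2 - 36)/(y - 7)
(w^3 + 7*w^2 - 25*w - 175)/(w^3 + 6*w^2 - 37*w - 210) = (w - 5)/(w - 6)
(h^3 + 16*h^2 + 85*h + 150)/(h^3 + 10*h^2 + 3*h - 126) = (h^2 + 10*h + 25)/(h^2 + 4*h - 21)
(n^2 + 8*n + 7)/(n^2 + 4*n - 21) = (n + 1)/(n - 3)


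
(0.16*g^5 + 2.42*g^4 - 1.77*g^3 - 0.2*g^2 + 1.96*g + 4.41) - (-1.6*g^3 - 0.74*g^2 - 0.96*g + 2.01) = 0.16*g^5 + 2.42*g^4 - 0.17*g^3 + 0.54*g^2 + 2.92*g + 2.4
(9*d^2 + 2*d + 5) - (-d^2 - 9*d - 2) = 10*d^2 + 11*d + 7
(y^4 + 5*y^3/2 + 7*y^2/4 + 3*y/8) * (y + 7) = y^5 + 19*y^4/2 + 77*y^3/4 + 101*y^2/8 + 21*y/8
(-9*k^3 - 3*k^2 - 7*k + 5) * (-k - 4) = 9*k^4 + 39*k^3 + 19*k^2 + 23*k - 20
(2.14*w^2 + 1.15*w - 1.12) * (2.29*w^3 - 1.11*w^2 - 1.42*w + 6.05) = 4.9006*w^5 + 0.258099999999999*w^4 - 6.8801*w^3 + 12.5572*w^2 + 8.5479*w - 6.776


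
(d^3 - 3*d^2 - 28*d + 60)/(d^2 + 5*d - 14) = (d^2 - d - 30)/(d + 7)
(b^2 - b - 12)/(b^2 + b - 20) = (b + 3)/(b + 5)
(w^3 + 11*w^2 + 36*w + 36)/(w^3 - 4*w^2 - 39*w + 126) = (w^2 + 5*w + 6)/(w^2 - 10*w + 21)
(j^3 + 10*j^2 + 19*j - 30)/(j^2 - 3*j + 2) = (j^2 + 11*j + 30)/(j - 2)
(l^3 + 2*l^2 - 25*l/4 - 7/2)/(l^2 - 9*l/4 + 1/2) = (4*l^2 + 16*l + 7)/(4*l - 1)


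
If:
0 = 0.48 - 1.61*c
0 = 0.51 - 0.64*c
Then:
No Solution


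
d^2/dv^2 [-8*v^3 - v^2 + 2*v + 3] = -48*v - 2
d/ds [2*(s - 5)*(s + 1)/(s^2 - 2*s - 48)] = 4*(s^2 - 43*s + 91)/(s^4 - 4*s^3 - 92*s^2 + 192*s + 2304)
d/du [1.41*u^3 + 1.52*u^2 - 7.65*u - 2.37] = 4.23*u^2 + 3.04*u - 7.65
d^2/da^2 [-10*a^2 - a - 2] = -20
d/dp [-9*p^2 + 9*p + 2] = 9 - 18*p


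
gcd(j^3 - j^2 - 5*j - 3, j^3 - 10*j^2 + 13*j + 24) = j^2 - 2*j - 3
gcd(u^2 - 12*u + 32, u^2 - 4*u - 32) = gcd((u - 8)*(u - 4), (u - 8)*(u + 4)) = u - 8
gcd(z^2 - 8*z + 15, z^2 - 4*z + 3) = z - 3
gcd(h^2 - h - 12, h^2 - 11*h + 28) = h - 4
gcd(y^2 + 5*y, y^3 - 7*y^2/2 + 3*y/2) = y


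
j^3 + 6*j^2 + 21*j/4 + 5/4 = (j + 1/2)^2*(j + 5)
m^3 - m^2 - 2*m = m*(m - 2)*(m + 1)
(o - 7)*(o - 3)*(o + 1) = o^3 - 9*o^2 + 11*o + 21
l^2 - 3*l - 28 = (l - 7)*(l + 4)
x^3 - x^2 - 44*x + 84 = (x - 6)*(x - 2)*(x + 7)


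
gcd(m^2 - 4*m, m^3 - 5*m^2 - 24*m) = m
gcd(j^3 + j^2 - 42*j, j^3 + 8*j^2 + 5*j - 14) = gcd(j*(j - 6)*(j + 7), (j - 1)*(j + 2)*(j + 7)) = j + 7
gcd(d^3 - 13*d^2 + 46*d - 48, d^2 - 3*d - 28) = 1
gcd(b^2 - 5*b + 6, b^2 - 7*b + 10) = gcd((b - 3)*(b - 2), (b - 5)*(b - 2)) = b - 2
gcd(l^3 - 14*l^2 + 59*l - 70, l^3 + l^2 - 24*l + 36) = l - 2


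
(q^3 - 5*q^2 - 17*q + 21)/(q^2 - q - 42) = (q^2 + 2*q - 3)/(q + 6)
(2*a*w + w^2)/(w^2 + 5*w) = (2*a + w)/(w + 5)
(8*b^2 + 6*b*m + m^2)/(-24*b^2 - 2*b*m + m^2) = (-2*b - m)/(6*b - m)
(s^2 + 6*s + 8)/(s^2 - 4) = (s + 4)/(s - 2)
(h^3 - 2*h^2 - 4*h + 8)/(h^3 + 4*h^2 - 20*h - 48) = (h^2 - 4*h + 4)/(h^2 + 2*h - 24)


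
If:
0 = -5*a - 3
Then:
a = -3/5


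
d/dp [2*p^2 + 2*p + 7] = 4*p + 2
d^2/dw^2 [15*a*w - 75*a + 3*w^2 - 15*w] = 6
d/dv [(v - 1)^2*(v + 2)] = 3*v^2 - 3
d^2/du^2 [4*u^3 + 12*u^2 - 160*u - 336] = 24*u + 24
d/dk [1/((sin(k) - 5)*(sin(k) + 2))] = (3 - 2*sin(k))*cos(k)/((sin(k) - 5)^2*(sin(k) + 2)^2)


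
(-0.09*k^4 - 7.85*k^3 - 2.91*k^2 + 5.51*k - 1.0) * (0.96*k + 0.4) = -0.0864*k^5 - 7.572*k^4 - 5.9336*k^3 + 4.1256*k^2 + 1.244*k - 0.4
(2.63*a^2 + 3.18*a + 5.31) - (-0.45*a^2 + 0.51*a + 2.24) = 3.08*a^2 + 2.67*a + 3.07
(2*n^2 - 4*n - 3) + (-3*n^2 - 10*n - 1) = -n^2 - 14*n - 4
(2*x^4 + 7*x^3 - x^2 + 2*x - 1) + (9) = 2*x^4 + 7*x^3 - x^2 + 2*x + 8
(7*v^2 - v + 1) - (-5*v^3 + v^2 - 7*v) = 5*v^3 + 6*v^2 + 6*v + 1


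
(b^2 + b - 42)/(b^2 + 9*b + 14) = (b - 6)/(b + 2)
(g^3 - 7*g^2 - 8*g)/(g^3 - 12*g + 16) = g*(g^2 - 7*g - 8)/(g^3 - 12*g + 16)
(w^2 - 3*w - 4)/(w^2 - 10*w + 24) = (w + 1)/(w - 6)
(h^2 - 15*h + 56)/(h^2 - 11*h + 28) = (h - 8)/(h - 4)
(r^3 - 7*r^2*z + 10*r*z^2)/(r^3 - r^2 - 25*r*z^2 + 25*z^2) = r*(r - 2*z)/(r^2 + 5*r*z - r - 5*z)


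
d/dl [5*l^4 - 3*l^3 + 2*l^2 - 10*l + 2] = 20*l^3 - 9*l^2 + 4*l - 10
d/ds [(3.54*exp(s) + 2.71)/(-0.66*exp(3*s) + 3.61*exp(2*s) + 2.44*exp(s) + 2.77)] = (4.6728*exp(3*s) - 7.4136*exp(2*s) - 19.5662*exp(s) + 3.1934)*exp(s)/(0.4356*exp(6*s) - 4.7652*exp(5*s) + 9.8113*exp(4*s) + 13.9604*exp(3*s) + 25.953*exp(2*s) + 13.5176*exp(s) + 7.6729)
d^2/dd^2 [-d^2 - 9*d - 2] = -2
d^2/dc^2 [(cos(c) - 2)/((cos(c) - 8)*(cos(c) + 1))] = (-(1 - cos(2*c))^2/4 + 595*cos(c)/2 - 46*cos(2*c) + cos(3*c)/2 - 385)/((cos(c) - 8)^3*(cos(c) + 1)^2)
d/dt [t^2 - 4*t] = 2*t - 4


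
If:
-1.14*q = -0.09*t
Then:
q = 0.0789473684210526*t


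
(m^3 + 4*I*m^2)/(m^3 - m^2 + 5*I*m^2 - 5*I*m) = m*(m + 4*I)/(m^2 - m + 5*I*m - 5*I)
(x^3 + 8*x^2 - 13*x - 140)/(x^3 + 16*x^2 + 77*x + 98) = (x^2 + x - 20)/(x^2 + 9*x + 14)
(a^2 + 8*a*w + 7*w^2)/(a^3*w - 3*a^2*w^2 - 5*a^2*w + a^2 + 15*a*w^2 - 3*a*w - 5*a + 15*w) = (a^2 + 8*a*w + 7*w^2)/(a^3*w - 3*a^2*w^2 - 5*a^2*w + a^2 + 15*a*w^2 - 3*a*w - 5*a + 15*w)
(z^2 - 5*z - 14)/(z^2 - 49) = (z + 2)/(z + 7)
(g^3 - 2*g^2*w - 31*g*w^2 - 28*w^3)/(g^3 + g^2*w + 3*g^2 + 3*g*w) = (g^2 - 3*g*w - 28*w^2)/(g*(g + 3))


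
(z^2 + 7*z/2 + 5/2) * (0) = 0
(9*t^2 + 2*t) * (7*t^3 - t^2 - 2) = 63*t^5 + 5*t^4 - 2*t^3 - 18*t^2 - 4*t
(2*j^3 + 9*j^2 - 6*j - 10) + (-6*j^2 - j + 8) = 2*j^3 + 3*j^2 - 7*j - 2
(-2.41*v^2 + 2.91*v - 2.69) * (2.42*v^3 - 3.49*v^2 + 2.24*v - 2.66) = -5.8322*v^5 + 15.4531*v^4 - 22.0641*v^3 + 22.3171*v^2 - 13.7662*v + 7.1554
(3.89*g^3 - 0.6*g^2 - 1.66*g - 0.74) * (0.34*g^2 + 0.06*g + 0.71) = 1.3226*g^5 + 0.0294*g^4 + 2.1615*g^3 - 0.7772*g^2 - 1.223*g - 0.5254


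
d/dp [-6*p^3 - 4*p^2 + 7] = 2*p*(-9*p - 4)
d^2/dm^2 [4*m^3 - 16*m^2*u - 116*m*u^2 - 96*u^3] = 24*m - 32*u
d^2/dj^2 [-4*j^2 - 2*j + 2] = -8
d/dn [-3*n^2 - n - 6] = -6*n - 1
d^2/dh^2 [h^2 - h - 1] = 2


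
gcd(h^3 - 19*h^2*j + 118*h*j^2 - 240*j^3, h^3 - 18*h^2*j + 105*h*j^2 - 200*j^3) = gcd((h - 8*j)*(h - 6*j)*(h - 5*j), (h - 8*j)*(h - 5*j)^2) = h^2 - 13*h*j + 40*j^2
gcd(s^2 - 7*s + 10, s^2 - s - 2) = s - 2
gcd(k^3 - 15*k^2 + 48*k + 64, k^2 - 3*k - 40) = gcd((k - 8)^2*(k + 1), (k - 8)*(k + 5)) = k - 8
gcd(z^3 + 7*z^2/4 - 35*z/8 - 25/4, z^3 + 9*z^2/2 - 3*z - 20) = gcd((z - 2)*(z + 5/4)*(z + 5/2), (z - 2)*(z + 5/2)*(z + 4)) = z^2 + z/2 - 5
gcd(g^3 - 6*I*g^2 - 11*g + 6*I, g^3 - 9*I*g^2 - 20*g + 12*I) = g^2 - 3*I*g - 2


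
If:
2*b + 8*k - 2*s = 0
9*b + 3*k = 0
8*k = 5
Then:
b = -5/24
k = 5/8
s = 55/24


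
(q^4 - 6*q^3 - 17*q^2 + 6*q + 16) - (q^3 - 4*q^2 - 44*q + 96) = q^4 - 7*q^3 - 13*q^2 + 50*q - 80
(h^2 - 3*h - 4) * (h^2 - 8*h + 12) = h^4 - 11*h^3 + 32*h^2 - 4*h - 48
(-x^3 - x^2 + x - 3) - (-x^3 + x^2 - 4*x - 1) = -2*x^2 + 5*x - 2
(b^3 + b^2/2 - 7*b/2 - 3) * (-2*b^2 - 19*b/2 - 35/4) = -2*b^5 - 21*b^4/2 - 13*b^3/2 + 279*b^2/8 + 473*b/8 + 105/4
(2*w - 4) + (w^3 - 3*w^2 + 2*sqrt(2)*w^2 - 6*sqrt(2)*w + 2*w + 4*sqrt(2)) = w^3 - 3*w^2 + 2*sqrt(2)*w^2 - 6*sqrt(2)*w + 4*w - 4 + 4*sqrt(2)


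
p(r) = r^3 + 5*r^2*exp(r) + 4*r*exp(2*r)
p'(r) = 5*r^2*exp(r) + 3*r^2 + 8*r*exp(2*r) + 10*r*exp(r) + 4*exp(2*r)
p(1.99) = 578.73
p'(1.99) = 1368.37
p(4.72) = 250142.62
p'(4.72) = 543268.32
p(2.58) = 2253.78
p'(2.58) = 5091.09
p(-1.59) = -1.71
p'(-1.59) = 6.56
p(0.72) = 17.85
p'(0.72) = 62.87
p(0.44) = 5.83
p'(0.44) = 27.05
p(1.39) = 131.09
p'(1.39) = 344.11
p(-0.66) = 0.13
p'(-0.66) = -1.32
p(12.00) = 1271595047410.31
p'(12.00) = 2649048927441.14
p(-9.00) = -728.95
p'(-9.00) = 243.04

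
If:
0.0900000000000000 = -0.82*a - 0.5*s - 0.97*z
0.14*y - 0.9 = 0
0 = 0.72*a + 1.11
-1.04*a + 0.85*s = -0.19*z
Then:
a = -1.54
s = -2.44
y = 6.43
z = 2.47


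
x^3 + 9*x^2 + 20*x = x*(x + 4)*(x + 5)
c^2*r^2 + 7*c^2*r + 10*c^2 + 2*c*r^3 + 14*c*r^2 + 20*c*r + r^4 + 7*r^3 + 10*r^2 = (c + r)^2*(r + 2)*(r + 5)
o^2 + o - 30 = (o - 5)*(o + 6)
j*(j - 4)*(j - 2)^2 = j^4 - 8*j^3 + 20*j^2 - 16*j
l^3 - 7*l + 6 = (l - 2)*(l - 1)*(l + 3)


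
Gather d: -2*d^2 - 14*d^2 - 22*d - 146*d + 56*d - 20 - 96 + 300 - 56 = -16*d^2 - 112*d + 128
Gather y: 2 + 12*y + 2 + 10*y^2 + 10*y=10*y^2 + 22*y + 4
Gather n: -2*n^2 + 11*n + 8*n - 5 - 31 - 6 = -2*n^2 + 19*n - 42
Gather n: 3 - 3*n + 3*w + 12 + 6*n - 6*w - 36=3*n - 3*w - 21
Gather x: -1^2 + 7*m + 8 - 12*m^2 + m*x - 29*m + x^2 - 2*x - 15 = -12*m^2 - 22*m + x^2 + x*(m - 2) - 8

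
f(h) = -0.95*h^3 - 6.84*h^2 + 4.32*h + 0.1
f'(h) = -2.85*h^2 - 13.68*h + 4.32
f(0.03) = 0.22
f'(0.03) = 3.91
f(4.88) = -252.11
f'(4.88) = -130.31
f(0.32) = 0.75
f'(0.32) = -0.35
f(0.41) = 0.66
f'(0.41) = -1.77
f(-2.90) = -46.78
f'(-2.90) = 20.02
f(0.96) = -2.90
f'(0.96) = -11.44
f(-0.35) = -2.21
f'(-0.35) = 8.76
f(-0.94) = -9.22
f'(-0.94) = 14.66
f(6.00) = -425.42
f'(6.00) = -180.36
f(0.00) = 0.10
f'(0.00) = 4.32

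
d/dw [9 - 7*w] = -7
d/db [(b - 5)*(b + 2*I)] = 2*b - 5 + 2*I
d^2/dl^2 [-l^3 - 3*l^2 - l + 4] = -6*l - 6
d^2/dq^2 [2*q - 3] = 0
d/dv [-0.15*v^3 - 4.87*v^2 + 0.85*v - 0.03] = -0.45*v^2 - 9.74*v + 0.85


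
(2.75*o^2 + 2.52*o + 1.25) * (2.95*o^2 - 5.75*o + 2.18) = 8.1125*o^4 - 8.3785*o^3 - 4.8075*o^2 - 1.6939*o + 2.725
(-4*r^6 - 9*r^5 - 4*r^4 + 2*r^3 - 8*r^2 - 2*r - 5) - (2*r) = -4*r^6 - 9*r^5 - 4*r^4 + 2*r^3 - 8*r^2 - 4*r - 5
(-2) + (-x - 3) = -x - 5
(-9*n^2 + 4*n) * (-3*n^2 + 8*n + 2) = 27*n^4 - 84*n^3 + 14*n^2 + 8*n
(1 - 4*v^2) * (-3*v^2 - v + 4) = 12*v^4 + 4*v^3 - 19*v^2 - v + 4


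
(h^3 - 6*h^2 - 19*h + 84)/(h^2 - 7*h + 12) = (h^2 - 3*h - 28)/(h - 4)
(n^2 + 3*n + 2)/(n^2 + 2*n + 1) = (n + 2)/(n + 1)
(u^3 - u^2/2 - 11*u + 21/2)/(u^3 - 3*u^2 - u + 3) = (u + 7/2)/(u + 1)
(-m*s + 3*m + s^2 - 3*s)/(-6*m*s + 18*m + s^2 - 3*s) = (-m + s)/(-6*m + s)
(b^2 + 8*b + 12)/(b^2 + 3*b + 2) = (b + 6)/(b + 1)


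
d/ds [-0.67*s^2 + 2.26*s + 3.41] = 2.26 - 1.34*s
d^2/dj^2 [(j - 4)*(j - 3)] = 2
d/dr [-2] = 0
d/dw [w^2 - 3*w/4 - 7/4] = 2*w - 3/4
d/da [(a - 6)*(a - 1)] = 2*a - 7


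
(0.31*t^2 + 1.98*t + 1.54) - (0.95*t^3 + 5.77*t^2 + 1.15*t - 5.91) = -0.95*t^3 - 5.46*t^2 + 0.83*t + 7.45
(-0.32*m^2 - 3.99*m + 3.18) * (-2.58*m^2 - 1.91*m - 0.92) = 0.8256*m^4 + 10.9054*m^3 - 0.289100000000002*m^2 - 2.403*m - 2.9256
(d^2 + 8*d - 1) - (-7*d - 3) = d^2 + 15*d + 2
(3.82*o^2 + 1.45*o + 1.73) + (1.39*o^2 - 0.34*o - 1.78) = 5.21*o^2 + 1.11*o - 0.05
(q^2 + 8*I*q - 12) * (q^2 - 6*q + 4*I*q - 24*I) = q^4 - 6*q^3 + 12*I*q^3 - 44*q^2 - 72*I*q^2 + 264*q - 48*I*q + 288*I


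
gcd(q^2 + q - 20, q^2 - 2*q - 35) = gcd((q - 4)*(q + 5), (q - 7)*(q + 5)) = q + 5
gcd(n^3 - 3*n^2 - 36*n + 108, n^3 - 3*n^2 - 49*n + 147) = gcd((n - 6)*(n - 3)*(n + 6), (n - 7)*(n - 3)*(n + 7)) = n - 3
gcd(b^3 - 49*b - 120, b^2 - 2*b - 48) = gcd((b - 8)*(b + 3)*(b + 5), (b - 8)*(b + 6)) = b - 8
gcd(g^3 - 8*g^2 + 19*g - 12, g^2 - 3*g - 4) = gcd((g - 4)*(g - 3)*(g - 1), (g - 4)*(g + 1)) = g - 4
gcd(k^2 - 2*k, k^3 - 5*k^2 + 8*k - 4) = k - 2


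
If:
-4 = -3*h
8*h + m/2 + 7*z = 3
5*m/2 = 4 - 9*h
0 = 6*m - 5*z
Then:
No Solution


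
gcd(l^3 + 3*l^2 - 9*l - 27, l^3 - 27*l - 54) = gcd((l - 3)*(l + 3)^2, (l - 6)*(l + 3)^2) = l^2 + 6*l + 9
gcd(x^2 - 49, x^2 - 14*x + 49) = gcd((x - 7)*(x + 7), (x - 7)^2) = x - 7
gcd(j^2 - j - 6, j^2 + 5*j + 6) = j + 2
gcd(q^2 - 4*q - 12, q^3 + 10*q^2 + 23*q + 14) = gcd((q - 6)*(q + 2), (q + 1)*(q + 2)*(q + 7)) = q + 2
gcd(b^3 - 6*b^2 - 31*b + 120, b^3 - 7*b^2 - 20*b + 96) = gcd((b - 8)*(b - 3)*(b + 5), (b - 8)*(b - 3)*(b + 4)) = b^2 - 11*b + 24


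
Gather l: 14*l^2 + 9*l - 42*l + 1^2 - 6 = 14*l^2 - 33*l - 5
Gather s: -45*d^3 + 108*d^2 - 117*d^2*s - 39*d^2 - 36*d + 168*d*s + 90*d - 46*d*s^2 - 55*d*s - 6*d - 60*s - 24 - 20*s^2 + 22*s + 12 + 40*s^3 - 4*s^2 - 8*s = -45*d^3 + 69*d^2 + 48*d + 40*s^3 + s^2*(-46*d - 24) + s*(-117*d^2 + 113*d - 46) - 12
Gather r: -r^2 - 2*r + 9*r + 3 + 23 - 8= -r^2 + 7*r + 18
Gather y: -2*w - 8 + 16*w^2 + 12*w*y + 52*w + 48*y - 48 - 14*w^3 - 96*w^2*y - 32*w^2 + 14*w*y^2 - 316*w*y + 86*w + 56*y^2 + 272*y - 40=-14*w^3 - 16*w^2 + 136*w + y^2*(14*w + 56) + y*(-96*w^2 - 304*w + 320) - 96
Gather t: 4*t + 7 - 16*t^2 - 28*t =-16*t^2 - 24*t + 7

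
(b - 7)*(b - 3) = b^2 - 10*b + 21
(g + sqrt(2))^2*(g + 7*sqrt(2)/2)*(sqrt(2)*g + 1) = sqrt(2)*g^4 + 12*g^3 + 43*sqrt(2)*g^2/2 + 30*g + 7*sqrt(2)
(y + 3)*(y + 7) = y^2 + 10*y + 21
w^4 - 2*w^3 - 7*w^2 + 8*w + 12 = (w - 3)*(w - 2)*(w + 1)*(w + 2)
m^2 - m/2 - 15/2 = (m - 3)*(m + 5/2)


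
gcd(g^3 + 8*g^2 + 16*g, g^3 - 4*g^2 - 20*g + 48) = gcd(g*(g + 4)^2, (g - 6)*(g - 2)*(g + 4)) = g + 4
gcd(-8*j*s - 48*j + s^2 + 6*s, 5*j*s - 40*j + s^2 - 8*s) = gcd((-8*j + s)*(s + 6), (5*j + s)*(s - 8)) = 1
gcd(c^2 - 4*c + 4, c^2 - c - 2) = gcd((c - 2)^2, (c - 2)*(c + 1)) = c - 2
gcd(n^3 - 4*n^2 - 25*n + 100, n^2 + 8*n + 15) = n + 5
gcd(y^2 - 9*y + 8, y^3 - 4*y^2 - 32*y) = y - 8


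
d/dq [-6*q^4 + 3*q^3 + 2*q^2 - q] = -24*q^3 + 9*q^2 + 4*q - 1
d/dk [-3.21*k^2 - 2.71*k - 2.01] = -6.42*k - 2.71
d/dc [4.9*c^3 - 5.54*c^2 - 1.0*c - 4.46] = 14.7*c^2 - 11.08*c - 1.0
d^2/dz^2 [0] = 0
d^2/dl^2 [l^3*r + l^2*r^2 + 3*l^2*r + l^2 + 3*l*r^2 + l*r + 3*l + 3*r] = 6*l*r + 2*r^2 + 6*r + 2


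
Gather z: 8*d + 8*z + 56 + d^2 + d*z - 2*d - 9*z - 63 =d^2 + 6*d + z*(d - 1) - 7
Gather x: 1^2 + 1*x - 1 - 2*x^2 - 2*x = -2*x^2 - x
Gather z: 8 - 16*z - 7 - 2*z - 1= -18*z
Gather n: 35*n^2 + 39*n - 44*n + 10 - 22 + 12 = 35*n^2 - 5*n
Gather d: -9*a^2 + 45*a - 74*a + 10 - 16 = -9*a^2 - 29*a - 6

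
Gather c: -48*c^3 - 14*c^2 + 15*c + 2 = -48*c^3 - 14*c^2 + 15*c + 2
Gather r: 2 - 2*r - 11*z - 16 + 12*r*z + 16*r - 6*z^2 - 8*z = r*(12*z + 14) - 6*z^2 - 19*z - 14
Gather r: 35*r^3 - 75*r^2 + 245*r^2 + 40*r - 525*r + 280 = 35*r^3 + 170*r^2 - 485*r + 280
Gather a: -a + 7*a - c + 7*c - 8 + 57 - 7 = 6*a + 6*c + 42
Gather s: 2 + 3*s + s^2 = s^2 + 3*s + 2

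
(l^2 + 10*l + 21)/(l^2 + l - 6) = (l + 7)/(l - 2)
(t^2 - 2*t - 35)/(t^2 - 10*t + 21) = (t + 5)/(t - 3)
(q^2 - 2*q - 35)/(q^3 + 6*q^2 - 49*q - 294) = (q + 5)/(q^2 + 13*q + 42)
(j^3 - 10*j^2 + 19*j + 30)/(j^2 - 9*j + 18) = (j^2 - 4*j - 5)/(j - 3)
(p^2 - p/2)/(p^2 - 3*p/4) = 2*(2*p - 1)/(4*p - 3)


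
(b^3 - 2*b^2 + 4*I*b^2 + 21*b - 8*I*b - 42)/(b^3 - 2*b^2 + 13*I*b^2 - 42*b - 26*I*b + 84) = (b - 3*I)/(b + 6*I)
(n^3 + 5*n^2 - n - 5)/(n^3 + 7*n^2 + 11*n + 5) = (n - 1)/(n + 1)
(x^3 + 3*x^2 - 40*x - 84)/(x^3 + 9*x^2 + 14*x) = (x - 6)/x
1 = 1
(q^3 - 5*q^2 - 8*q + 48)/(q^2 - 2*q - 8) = (q^2 - q - 12)/(q + 2)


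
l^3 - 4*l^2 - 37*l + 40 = (l - 8)*(l - 1)*(l + 5)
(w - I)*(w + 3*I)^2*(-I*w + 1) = -I*w^4 + 6*w^3 + 8*I*w^2 + 6*w + 9*I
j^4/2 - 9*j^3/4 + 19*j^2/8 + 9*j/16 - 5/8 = (j/2 + 1/4)*(j - 5/2)*(j - 2)*(j - 1/2)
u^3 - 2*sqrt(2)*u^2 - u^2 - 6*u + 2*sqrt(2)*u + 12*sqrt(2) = (u - 3)*(u + 2)*(u - 2*sqrt(2))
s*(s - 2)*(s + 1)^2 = s^4 - 3*s^2 - 2*s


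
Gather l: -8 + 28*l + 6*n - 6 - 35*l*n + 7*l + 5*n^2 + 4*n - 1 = l*(35 - 35*n) + 5*n^2 + 10*n - 15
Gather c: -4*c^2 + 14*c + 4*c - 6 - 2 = -4*c^2 + 18*c - 8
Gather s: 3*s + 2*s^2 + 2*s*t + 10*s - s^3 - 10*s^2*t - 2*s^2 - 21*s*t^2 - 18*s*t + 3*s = -s^3 - 10*s^2*t + s*(-21*t^2 - 16*t + 16)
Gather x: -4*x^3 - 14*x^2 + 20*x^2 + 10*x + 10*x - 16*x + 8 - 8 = -4*x^3 + 6*x^2 + 4*x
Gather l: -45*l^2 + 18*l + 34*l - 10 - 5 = -45*l^2 + 52*l - 15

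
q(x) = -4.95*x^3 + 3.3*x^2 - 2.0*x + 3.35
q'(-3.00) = -155.45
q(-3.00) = 172.70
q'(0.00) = -2.00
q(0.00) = 3.35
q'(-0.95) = -21.67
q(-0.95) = 12.47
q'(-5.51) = -489.21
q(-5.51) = 942.61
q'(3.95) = -207.63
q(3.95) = -258.13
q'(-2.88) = -144.18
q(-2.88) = 154.73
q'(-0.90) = -19.97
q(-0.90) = 11.43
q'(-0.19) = -3.79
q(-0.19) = 3.88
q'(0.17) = -1.31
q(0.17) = 3.08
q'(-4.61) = -348.02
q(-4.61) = 567.66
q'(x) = -14.85*x^2 + 6.6*x - 2.0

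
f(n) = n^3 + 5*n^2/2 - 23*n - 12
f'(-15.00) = 577.00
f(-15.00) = -2479.50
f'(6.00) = 115.00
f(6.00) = 156.00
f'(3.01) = 19.23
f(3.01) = -31.31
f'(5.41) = 91.85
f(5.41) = 95.08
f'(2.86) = 15.84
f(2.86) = -33.94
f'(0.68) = -18.21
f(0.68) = -26.17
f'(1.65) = -6.58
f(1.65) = -38.65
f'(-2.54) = -16.35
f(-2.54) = 46.16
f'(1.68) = -6.13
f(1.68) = -38.84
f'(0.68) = -18.21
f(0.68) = -26.17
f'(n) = 3*n^2 + 5*n - 23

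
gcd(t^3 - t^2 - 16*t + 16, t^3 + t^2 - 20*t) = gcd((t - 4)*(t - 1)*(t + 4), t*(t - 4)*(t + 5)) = t - 4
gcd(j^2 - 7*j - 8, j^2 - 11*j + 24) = j - 8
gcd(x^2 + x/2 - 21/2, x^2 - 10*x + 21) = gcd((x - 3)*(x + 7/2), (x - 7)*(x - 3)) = x - 3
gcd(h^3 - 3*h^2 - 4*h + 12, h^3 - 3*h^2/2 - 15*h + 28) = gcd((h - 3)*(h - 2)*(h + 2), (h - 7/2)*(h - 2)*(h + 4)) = h - 2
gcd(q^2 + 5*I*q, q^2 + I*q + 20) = q + 5*I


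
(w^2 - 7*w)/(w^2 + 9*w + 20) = w*(w - 7)/(w^2 + 9*w + 20)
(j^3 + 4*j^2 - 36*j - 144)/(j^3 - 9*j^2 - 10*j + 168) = (j + 6)/(j - 7)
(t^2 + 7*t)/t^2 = (t + 7)/t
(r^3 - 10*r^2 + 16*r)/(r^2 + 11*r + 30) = r*(r^2 - 10*r + 16)/(r^2 + 11*r + 30)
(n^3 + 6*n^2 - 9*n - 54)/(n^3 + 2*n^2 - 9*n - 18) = (n + 6)/(n + 2)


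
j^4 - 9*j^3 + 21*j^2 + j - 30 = (j - 5)*(j - 3)*(j - 2)*(j + 1)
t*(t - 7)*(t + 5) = t^3 - 2*t^2 - 35*t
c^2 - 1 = (c - 1)*(c + 1)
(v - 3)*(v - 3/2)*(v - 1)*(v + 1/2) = v^4 - 5*v^3 + 25*v^2/4 - 9/4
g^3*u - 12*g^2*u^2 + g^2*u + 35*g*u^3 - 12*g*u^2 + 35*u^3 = (g - 7*u)*(g - 5*u)*(g*u + u)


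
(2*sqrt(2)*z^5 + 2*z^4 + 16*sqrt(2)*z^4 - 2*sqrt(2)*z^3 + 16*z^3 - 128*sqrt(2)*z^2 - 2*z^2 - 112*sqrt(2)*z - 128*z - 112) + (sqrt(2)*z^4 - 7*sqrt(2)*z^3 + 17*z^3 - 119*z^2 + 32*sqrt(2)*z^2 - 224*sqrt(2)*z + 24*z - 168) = 2*sqrt(2)*z^5 + 2*z^4 + 17*sqrt(2)*z^4 - 9*sqrt(2)*z^3 + 33*z^3 - 96*sqrt(2)*z^2 - 121*z^2 - 336*sqrt(2)*z - 104*z - 280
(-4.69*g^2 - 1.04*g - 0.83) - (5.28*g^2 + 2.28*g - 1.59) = -9.97*g^2 - 3.32*g + 0.76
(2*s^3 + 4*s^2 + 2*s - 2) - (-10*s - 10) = 2*s^3 + 4*s^2 + 12*s + 8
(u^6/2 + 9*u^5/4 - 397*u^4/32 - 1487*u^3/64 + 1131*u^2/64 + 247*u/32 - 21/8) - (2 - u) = u^6/2 + 9*u^5/4 - 397*u^4/32 - 1487*u^3/64 + 1131*u^2/64 + 279*u/32 - 37/8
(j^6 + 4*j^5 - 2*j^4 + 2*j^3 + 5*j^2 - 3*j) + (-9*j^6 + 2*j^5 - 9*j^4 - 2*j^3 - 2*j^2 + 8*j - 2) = -8*j^6 + 6*j^5 - 11*j^4 + 3*j^2 + 5*j - 2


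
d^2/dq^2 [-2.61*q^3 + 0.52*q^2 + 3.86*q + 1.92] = 1.04 - 15.66*q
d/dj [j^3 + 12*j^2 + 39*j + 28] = 3*j^2 + 24*j + 39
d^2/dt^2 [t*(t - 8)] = 2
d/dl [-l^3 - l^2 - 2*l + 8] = -3*l^2 - 2*l - 2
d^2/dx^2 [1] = 0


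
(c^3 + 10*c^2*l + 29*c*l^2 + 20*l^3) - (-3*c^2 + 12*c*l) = c^3 + 10*c^2*l + 3*c^2 + 29*c*l^2 - 12*c*l + 20*l^3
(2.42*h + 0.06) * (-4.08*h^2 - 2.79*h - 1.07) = -9.8736*h^3 - 6.9966*h^2 - 2.7568*h - 0.0642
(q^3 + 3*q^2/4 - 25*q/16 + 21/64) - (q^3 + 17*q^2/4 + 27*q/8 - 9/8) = -7*q^2/2 - 79*q/16 + 93/64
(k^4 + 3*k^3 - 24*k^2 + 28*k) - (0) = k^4 + 3*k^3 - 24*k^2 + 28*k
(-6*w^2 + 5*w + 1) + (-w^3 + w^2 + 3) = -w^3 - 5*w^2 + 5*w + 4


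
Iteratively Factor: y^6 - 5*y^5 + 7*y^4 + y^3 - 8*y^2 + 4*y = (y - 1)*(y^5 - 4*y^4 + 3*y^3 + 4*y^2 - 4*y) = y*(y - 1)*(y^4 - 4*y^3 + 3*y^2 + 4*y - 4) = y*(y - 2)*(y - 1)*(y^3 - 2*y^2 - y + 2) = y*(y - 2)*(y - 1)*(y + 1)*(y^2 - 3*y + 2) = y*(y - 2)^2*(y - 1)*(y + 1)*(y - 1)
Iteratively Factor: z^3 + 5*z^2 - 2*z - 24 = (z - 2)*(z^2 + 7*z + 12) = (z - 2)*(z + 3)*(z + 4)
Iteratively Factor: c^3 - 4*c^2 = (c)*(c^2 - 4*c) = c*(c - 4)*(c)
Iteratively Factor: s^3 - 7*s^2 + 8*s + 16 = (s - 4)*(s^2 - 3*s - 4) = (s - 4)*(s + 1)*(s - 4)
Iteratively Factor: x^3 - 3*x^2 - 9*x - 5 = (x + 1)*(x^2 - 4*x - 5) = (x - 5)*(x + 1)*(x + 1)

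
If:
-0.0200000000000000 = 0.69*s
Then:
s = -0.03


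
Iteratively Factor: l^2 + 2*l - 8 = (l - 2)*(l + 4)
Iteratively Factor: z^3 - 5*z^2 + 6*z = (z - 2)*(z^2 - 3*z) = (z - 3)*(z - 2)*(z)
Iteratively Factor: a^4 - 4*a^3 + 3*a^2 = (a - 3)*(a^3 - a^2) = a*(a - 3)*(a^2 - a) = a^2*(a - 3)*(a - 1)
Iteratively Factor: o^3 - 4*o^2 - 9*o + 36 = (o - 3)*(o^2 - o - 12) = (o - 4)*(o - 3)*(o + 3)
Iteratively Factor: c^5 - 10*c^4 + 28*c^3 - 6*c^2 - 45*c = (c - 3)*(c^4 - 7*c^3 + 7*c^2 + 15*c) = (c - 3)*(c + 1)*(c^3 - 8*c^2 + 15*c) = (c - 5)*(c - 3)*(c + 1)*(c^2 - 3*c) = c*(c - 5)*(c - 3)*(c + 1)*(c - 3)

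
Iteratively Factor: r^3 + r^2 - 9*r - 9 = (r + 1)*(r^2 - 9) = (r - 3)*(r + 1)*(r + 3)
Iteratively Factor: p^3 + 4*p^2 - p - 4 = (p - 1)*(p^2 + 5*p + 4) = (p - 1)*(p + 1)*(p + 4)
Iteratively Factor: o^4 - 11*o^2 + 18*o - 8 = (o - 2)*(o^3 + 2*o^2 - 7*o + 4) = (o - 2)*(o - 1)*(o^2 + 3*o - 4) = (o - 2)*(o - 1)*(o + 4)*(o - 1)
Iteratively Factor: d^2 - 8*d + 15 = (d - 5)*(d - 3)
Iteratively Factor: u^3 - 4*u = (u)*(u^2 - 4) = u*(u + 2)*(u - 2)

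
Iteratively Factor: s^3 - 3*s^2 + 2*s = (s)*(s^2 - 3*s + 2) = s*(s - 2)*(s - 1)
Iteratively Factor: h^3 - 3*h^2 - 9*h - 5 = (h + 1)*(h^2 - 4*h - 5) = (h + 1)^2*(h - 5)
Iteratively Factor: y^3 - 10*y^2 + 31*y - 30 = (y - 5)*(y^2 - 5*y + 6) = (y - 5)*(y - 3)*(y - 2)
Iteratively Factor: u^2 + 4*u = (u + 4)*(u)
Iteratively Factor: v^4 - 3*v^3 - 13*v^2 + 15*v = (v - 5)*(v^3 + 2*v^2 - 3*v) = (v - 5)*(v - 1)*(v^2 + 3*v) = v*(v - 5)*(v - 1)*(v + 3)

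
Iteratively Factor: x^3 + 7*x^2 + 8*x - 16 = (x - 1)*(x^2 + 8*x + 16) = (x - 1)*(x + 4)*(x + 4)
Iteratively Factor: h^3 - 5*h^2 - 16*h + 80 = (h - 4)*(h^2 - h - 20) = (h - 5)*(h - 4)*(h + 4)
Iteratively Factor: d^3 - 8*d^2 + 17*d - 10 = (d - 1)*(d^2 - 7*d + 10) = (d - 2)*(d - 1)*(d - 5)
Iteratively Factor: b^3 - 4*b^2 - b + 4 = (b + 1)*(b^2 - 5*b + 4) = (b - 1)*(b + 1)*(b - 4)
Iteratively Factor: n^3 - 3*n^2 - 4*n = (n + 1)*(n^2 - 4*n) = (n - 4)*(n + 1)*(n)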